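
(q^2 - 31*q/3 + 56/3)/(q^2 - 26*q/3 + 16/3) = (3*q - 7)/(3*q - 2)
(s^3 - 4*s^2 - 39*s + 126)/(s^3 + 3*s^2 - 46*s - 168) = (s - 3)/(s + 4)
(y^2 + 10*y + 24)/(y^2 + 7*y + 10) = (y^2 + 10*y + 24)/(y^2 + 7*y + 10)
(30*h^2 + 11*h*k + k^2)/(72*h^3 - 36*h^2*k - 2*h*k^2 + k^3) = (5*h + k)/(12*h^2 - 8*h*k + k^2)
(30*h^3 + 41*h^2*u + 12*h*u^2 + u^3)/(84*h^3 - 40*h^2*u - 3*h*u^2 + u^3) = (5*h^2 + 6*h*u + u^2)/(14*h^2 - 9*h*u + u^2)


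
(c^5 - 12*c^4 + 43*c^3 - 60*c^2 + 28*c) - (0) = c^5 - 12*c^4 + 43*c^3 - 60*c^2 + 28*c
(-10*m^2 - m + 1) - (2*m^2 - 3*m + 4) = -12*m^2 + 2*m - 3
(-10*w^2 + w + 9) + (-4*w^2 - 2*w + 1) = -14*w^2 - w + 10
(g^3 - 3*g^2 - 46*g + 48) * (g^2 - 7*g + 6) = g^5 - 10*g^4 - 19*g^3 + 352*g^2 - 612*g + 288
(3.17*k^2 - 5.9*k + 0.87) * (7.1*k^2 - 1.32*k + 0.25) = 22.507*k^4 - 46.0744*k^3 + 14.7575*k^2 - 2.6234*k + 0.2175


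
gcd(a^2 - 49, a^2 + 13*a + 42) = a + 7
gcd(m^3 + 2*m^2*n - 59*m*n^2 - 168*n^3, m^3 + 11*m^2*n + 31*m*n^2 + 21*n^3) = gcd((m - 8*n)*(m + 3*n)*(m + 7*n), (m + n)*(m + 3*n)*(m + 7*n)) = m^2 + 10*m*n + 21*n^2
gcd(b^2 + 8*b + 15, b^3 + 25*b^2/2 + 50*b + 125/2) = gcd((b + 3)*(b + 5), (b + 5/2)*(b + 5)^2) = b + 5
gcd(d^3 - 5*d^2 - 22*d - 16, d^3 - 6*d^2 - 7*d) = d + 1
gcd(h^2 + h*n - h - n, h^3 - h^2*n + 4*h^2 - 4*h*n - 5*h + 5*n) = h - 1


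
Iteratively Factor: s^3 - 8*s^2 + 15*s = (s)*(s^2 - 8*s + 15) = s*(s - 3)*(s - 5)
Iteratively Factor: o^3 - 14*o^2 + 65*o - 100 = (o - 5)*(o^2 - 9*o + 20) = (o - 5)*(o - 4)*(o - 5)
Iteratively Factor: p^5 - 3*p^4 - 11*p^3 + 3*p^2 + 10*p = (p + 2)*(p^4 - 5*p^3 - p^2 + 5*p) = (p - 5)*(p + 2)*(p^3 - p) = (p - 5)*(p - 1)*(p + 2)*(p^2 + p) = p*(p - 5)*(p - 1)*(p + 2)*(p + 1)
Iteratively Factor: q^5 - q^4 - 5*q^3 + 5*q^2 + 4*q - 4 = (q - 1)*(q^4 - 5*q^2 + 4) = (q - 1)*(q + 2)*(q^3 - 2*q^2 - q + 2) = (q - 1)^2*(q + 2)*(q^2 - q - 2) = (q - 1)^2*(q + 1)*(q + 2)*(q - 2)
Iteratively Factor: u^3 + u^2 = (u)*(u^2 + u) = u^2*(u + 1)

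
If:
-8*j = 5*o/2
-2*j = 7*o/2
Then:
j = 0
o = 0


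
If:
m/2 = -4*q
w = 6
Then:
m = -8*q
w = 6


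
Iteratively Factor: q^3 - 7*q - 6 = (q + 1)*(q^2 - q - 6) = (q - 3)*(q + 1)*(q + 2)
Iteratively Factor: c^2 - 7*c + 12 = (c - 4)*(c - 3)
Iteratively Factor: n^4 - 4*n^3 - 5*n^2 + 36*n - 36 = (n - 3)*(n^3 - n^2 - 8*n + 12) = (n - 3)*(n + 3)*(n^2 - 4*n + 4) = (n - 3)*(n - 2)*(n + 3)*(n - 2)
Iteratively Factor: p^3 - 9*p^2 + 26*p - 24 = (p - 4)*(p^2 - 5*p + 6) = (p - 4)*(p - 3)*(p - 2)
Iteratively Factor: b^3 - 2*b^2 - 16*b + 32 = (b - 2)*(b^2 - 16) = (b - 2)*(b + 4)*(b - 4)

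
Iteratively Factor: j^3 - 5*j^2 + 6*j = (j - 3)*(j^2 - 2*j) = (j - 3)*(j - 2)*(j)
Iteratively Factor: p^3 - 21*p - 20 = (p - 5)*(p^2 + 5*p + 4) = (p - 5)*(p + 4)*(p + 1)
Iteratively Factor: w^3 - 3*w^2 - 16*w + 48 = (w - 3)*(w^2 - 16) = (w - 3)*(w + 4)*(w - 4)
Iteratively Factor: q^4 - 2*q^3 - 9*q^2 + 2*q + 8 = (q - 1)*(q^3 - q^2 - 10*q - 8) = (q - 1)*(q + 1)*(q^2 - 2*q - 8) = (q - 4)*(q - 1)*(q + 1)*(q + 2)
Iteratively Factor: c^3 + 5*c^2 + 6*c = (c + 2)*(c^2 + 3*c) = c*(c + 2)*(c + 3)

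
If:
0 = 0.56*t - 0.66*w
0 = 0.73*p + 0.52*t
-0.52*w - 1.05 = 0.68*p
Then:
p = -17.32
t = 24.32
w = 20.64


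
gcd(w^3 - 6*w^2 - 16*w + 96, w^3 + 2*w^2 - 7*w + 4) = w + 4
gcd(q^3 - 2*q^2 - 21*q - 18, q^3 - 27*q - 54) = q^2 - 3*q - 18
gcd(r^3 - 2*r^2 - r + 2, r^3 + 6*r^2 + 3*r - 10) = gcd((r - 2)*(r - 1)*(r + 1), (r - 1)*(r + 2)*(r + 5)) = r - 1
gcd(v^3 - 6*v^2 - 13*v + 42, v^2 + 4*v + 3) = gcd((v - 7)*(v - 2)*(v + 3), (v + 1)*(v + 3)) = v + 3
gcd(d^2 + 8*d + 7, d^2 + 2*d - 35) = d + 7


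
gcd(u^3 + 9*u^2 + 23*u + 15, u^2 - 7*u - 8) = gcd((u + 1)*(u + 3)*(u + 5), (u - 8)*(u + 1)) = u + 1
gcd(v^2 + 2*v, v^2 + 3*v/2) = v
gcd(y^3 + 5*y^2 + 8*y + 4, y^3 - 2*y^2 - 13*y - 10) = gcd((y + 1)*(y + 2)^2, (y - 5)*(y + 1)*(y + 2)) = y^2 + 3*y + 2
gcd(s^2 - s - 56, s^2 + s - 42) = s + 7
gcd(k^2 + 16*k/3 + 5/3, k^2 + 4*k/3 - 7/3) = 1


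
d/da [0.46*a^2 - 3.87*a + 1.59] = 0.92*a - 3.87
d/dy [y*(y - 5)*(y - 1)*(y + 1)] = 4*y^3 - 15*y^2 - 2*y + 5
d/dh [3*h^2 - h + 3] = 6*h - 1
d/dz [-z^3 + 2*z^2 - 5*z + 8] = -3*z^2 + 4*z - 5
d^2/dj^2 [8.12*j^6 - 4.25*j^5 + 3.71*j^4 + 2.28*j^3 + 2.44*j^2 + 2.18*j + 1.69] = 243.6*j^4 - 85.0*j^3 + 44.52*j^2 + 13.68*j + 4.88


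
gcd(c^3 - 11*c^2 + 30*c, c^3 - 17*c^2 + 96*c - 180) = c^2 - 11*c + 30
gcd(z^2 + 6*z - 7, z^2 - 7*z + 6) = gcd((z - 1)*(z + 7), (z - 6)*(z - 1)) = z - 1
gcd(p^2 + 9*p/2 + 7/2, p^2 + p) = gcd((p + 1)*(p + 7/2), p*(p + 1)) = p + 1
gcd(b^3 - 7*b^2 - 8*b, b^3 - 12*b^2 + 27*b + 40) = b^2 - 7*b - 8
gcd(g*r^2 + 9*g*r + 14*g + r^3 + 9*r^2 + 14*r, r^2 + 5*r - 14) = r + 7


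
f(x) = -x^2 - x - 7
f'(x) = -2*x - 1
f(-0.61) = -6.76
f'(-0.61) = 0.22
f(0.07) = -7.07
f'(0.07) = -1.14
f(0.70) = -8.19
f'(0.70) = -2.40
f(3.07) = -19.49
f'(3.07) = -7.14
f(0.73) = -8.26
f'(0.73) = -2.46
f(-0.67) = -6.78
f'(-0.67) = 0.34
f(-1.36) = -7.49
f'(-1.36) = 1.72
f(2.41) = -15.22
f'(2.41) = -5.82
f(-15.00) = -217.00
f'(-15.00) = 29.00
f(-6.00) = -37.00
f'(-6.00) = 11.00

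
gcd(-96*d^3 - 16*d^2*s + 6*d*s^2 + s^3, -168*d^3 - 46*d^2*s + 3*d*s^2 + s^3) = 24*d^2 + 10*d*s + s^2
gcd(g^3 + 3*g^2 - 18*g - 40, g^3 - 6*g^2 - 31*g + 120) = g + 5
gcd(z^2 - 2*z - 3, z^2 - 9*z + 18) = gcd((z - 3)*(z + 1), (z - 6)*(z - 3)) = z - 3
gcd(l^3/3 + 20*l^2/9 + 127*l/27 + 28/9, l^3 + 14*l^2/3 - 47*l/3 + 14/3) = 1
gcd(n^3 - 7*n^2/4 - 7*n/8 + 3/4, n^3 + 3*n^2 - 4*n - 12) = n - 2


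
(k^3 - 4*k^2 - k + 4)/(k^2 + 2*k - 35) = (k^3 - 4*k^2 - k + 4)/(k^2 + 2*k - 35)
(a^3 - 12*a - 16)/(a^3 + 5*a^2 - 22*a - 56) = (a + 2)/(a + 7)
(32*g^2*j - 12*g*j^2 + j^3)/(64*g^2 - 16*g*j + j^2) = j*(4*g - j)/(8*g - j)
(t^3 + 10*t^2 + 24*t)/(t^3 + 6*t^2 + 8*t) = (t + 6)/(t + 2)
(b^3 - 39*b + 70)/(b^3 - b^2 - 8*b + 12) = (b^2 + 2*b - 35)/(b^2 + b - 6)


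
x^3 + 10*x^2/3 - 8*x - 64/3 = (x - 8/3)*(x + 2)*(x + 4)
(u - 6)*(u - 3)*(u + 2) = u^3 - 7*u^2 + 36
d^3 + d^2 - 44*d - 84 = (d - 7)*(d + 2)*(d + 6)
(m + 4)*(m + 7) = m^2 + 11*m + 28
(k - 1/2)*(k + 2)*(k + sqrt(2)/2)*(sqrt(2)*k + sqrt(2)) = sqrt(2)*k^4 + k^3 + 5*sqrt(2)*k^3/2 + sqrt(2)*k^2/2 + 5*k^2/2 - sqrt(2)*k + k/2 - 1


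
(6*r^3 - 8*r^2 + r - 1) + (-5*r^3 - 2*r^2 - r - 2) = r^3 - 10*r^2 - 3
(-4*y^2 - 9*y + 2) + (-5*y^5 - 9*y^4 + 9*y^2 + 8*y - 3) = -5*y^5 - 9*y^4 + 5*y^2 - y - 1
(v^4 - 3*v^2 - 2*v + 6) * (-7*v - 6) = -7*v^5 - 6*v^4 + 21*v^3 + 32*v^2 - 30*v - 36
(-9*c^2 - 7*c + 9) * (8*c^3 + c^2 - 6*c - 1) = -72*c^5 - 65*c^4 + 119*c^3 + 60*c^2 - 47*c - 9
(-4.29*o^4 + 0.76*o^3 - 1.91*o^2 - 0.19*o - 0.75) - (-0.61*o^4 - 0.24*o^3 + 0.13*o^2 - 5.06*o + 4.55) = -3.68*o^4 + 1.0*o^3 - 2.04*o^2 + 4.87*o - 5.3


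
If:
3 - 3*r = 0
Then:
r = 1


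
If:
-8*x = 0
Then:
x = 0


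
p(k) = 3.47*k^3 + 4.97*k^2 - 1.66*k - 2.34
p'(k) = 10.41*k^2 + 9.94*k - 1.66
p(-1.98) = -6.50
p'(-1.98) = 19.47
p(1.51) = 18.43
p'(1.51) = 37.09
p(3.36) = 179.82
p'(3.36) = 149.26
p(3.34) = 176.85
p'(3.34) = 147.67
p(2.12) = 49.54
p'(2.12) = 66.20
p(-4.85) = -273.25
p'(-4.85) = 195.00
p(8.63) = 2583.78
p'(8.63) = 859.43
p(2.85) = 113.63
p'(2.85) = 111.22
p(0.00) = -2.34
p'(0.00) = -1.66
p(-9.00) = -2114.46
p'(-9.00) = 752.09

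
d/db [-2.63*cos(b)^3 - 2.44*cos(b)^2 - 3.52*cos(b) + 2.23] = (7.89*cos(b)^2 + 4.88*cos(b) + 3.52)*sin(b)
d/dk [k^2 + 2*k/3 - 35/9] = 2*k + 2/3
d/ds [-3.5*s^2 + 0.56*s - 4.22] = 0.56 - 7.0*s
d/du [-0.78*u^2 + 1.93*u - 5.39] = 1.93 - 1.56*u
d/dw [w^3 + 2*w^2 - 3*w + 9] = 3*w^2 + 4*w - 3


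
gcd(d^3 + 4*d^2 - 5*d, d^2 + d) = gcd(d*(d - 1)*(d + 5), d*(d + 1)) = d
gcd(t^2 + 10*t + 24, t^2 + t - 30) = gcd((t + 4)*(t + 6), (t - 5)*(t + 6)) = t + 6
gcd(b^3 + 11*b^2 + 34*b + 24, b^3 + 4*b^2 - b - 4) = b^2 + 5*b + 4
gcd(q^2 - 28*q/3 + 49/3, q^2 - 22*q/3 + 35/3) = q - 7/3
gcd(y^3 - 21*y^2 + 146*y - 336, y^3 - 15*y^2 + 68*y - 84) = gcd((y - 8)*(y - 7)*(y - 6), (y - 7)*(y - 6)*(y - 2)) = y^2 - 13*y + 42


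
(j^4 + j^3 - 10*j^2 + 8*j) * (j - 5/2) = j^5 - 3*j^4/2 - 25*j^3/2 + 33*j^2 - 20*j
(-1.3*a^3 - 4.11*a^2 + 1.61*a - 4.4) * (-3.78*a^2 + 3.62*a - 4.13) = 4.914*a^5 + 10.8298*a^4 - 15.595*a^3 + 39.4345*a^2 - 22.5773*a + 18.172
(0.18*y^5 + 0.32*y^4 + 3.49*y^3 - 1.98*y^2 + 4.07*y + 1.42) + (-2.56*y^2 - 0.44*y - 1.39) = 0.18*y^5 + 0.32*y^4 + 3.49*y^3 - 4.54*y^2 + 3.63*y + 0.03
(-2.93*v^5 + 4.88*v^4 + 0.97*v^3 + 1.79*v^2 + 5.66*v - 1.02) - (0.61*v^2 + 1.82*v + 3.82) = -2.93*v^5 + 4.88*v^4 + 0.97*v^3 + 1.18*v^2 + 3.84*v - 4.84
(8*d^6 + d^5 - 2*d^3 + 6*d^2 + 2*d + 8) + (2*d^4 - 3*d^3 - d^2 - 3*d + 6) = 8*d^6 + d^5 + 2*d^4 - 5*d^3 + 5*d^2 - d + 14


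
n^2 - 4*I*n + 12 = (n - 6*I)*(n + 2*I)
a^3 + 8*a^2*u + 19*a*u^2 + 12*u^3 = (a + u)*(a + 3*u)*(a + 4*u)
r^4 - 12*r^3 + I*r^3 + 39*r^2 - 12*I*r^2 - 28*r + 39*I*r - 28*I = (r - 7)*(r - 4)*(r - 1)*(r + I)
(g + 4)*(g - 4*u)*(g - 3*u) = g^3 - 7*g^2*u + 4*g^2 + 12*g*u^2 - 28*g*u + 48*u^2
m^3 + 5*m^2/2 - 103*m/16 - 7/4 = (m - 7/4)*(m + 1/4)*(m + 4)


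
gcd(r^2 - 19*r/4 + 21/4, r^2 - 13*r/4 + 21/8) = r - 7/4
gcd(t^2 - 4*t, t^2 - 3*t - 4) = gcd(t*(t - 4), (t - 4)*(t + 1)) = t - 4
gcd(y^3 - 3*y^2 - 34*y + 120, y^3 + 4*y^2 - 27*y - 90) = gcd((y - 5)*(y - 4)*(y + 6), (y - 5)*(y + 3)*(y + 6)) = y^2 + y - 30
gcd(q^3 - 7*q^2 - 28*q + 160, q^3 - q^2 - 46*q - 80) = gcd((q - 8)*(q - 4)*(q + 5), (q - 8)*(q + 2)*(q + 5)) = q^2 - 3*q - 40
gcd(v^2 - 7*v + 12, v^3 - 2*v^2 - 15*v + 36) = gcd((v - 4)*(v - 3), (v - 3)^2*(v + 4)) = v - 3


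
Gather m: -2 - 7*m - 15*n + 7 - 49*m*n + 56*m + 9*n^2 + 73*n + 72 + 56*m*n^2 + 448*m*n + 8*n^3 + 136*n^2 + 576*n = m*(56*n^2 + 399*n + 49) + 8*n^3 + 145*n^2 + 634*n + 77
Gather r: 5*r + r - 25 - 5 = 6*r - 30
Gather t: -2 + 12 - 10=0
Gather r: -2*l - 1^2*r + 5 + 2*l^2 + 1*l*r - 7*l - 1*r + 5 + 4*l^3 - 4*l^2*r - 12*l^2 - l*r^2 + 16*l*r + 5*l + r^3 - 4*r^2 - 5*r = 4*l^3 - 10*l^2 - 4*l + r^3 + r^2*(-l - 4) + r*(-4*l^2 + 17*l - 7) + 10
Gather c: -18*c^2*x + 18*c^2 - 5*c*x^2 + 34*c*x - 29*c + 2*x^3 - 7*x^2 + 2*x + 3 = c^2*(18 - 18*x) + c*(-5*x^2 + 34*x - 29) + 2*x^3 - 7*x^2 + 2*x + 3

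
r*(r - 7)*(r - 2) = r^3 - 9*r^2 + 14*r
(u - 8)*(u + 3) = u^2 - 5*u - 24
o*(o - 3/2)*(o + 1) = o^3 - o^2/2 - 3*o/2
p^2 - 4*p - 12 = (p - 6)*(p + 2)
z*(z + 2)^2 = z^3 + 4*z^2 + 4*z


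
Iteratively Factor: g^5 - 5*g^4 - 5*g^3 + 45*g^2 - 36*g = (g + 3)*(g^4 - 8*g^3 + 19*g^2 - 12*g) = (g - 1)*(g + 3)*(g^3 - 7*g^2 + 12*g) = (g - 3)*(g - 1)*(g + 3)*(g^2 - 4*g) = g*(g - 3)*(g - 1)*(g + 3)*(g - 4)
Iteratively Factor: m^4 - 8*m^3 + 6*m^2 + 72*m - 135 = (m + 3)*(m^3 - 11*m^2 + 39*m - 45) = (m - 5)*(m + 3)*(m^2 - 6*m + 9) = (m - 5)*(m - 3)*(m + 3)*(m - 3)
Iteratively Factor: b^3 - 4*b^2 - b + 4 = (b - 4)*(b^2 - 1) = (b - 4)*(b + 1)*(b - 1)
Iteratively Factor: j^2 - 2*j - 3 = (j + 1)*(j - 3)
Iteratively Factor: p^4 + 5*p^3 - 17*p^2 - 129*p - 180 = (p + 3)*(p^3 + 2*p^2 - 23*p - 60) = (p - 5)*(p + 3)*(p^2 + 7*p + 12) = (p - 5)*(p + 3)*(p + 4)*(p + 3)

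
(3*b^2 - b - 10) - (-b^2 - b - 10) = 4*b^2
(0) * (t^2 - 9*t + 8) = 0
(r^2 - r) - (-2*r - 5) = r^2 + r + 5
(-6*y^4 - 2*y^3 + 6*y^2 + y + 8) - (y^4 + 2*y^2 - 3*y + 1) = -7*y^4 - 2*y^3 + 4*y^2 + 4*y + 7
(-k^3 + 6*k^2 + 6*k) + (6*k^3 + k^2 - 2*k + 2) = 5*k^3 + 7*k^2 + 4*k + 2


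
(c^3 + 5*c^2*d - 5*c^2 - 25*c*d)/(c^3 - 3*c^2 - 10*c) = (c + 5*d)/(c + 2)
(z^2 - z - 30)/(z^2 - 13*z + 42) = (z + 5)/(z - 7)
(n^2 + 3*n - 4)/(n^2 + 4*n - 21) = (n^2 + 3*n - 4)/(n^2 + 4*n - 21)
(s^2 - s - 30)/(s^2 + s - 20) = (s - 6)/(s - 4)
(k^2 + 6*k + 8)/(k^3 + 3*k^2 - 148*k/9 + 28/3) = 9*(k^2 + 6*k + 8)/(9*k^3 + 27*k^2 - 148*k + 84)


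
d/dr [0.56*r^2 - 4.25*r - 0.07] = 1.12*r - 4.25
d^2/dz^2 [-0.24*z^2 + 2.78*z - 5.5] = -0.480000000000000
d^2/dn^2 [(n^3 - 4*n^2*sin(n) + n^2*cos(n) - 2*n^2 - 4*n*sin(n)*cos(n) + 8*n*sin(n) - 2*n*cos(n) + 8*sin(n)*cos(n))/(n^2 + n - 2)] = (4*n^6*sin(n) - n^6*cos(n) + 8*n^5*sin(2*n) - 34*n^4*sin(n) - 17*n^4*cos(n) + 8*n^4*cos(2*n) + 34*n^3*sin(n) - 60*n^3*sin(2*n) - 24*n^3*cos(2*n) + 10*n^3 + 12*n^2*sin(n) + 40*n^2*sin(2*n) + 48*n^2*cos(n) - 48*n^2*cos(2*n) - 36*n^2 + 40*n*sin(n) + 96*n*sin(2*n) - 112*n*cos(n) + 64*n*cos(2*n) + 24*n + 16*sin(n) - 48*sin(2*n) + 64*cos(n) - 16)/(n^6 + 3*n^5 - 3*n^4 - 11*n^3 + 6*n^2 + 12*n - 8)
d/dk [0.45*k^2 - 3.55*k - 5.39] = 0.9*k - 3.55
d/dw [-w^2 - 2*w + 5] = -2*w - 2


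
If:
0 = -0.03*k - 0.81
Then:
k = -27.00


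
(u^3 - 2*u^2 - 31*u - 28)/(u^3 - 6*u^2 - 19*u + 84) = (u + 1)/(u - 3)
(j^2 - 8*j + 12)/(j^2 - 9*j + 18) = (j - 2)/(j - 3)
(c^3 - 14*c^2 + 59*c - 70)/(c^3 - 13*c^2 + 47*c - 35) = (c - 2)/(c - 1)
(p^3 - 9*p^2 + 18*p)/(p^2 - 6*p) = p - 3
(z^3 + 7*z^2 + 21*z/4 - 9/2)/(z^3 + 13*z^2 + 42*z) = (z^2 + z - 3/4)/(z*(z + 7))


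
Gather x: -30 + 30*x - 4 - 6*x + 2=24*x - 32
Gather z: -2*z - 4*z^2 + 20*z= -4*z^2 + 18*z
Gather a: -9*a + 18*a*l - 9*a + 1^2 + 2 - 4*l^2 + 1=a*(18*l - 18) - 4*l^2 + 4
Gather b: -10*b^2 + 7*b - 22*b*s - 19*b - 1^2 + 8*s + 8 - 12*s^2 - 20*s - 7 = -10*b^2 + b*(-22*s - 12) - 12*s^2 - 12*s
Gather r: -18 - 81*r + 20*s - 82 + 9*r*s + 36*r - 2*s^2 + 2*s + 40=r*(9*s - 45) - 2*s^2 + 22*s - 60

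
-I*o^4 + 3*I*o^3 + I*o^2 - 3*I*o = o*(o - 3)*(o - 1)*(-I*o - I)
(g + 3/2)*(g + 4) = g^2 + 11*g/2 + 6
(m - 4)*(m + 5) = m^2 + m - 20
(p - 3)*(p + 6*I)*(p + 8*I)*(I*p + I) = I*p^4 - 14*p^3 - 2*I*p^3 + 28*p^2 - 51*I*p^2 + 42*p + 96*I*p + 144*I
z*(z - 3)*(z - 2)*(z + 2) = z^4 - 3*z^3 - 4*z^2 + 12*z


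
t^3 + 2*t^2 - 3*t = t*(t - 1)*(t + 3)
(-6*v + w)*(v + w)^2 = -6*v^3 - 11*v^2*w - 4*v*w^2 + w^3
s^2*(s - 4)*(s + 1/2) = s^4 - 7*s^3/2 - 2*s^2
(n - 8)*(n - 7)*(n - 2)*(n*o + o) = n^4*o - 16*n^3*o + 69*n^2*o - 26*n*o - 112*o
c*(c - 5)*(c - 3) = c^3 - 8*c^2 + 15*c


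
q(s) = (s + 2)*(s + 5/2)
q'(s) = 2*s + 9/2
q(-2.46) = -0.02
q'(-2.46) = -0.42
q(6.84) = 82.57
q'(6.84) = 18.18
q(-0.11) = 4.52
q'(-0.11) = 4.28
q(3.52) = 33.23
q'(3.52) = 11.54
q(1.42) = 13.41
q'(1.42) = 7.34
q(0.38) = 6.85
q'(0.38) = 5.26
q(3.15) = 29.10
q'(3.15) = 10.80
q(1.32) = 12.68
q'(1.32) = 7.14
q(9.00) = 126.50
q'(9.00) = 22.50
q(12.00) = 203.00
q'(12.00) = 28.50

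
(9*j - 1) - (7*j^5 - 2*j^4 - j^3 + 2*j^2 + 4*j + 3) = -7*j^5 + 2*j^4 + j^3 - 2*j^2 + 5*j - 4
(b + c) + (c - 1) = b + 2*c - 1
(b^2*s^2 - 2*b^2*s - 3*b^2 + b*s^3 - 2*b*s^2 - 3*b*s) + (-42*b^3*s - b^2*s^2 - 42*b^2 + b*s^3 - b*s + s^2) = -42*b^3*s - 2*b^2*s - 45*b^2 + 2*b*s^3 - 2*b*s^2 - 4*b*s + s^2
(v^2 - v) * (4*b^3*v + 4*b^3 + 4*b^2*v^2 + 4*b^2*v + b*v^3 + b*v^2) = 4*b^3*v^3 - 4*b^3*v + 4*b^2*v^4 - 4*b^2*v^2 + b*v^5 - b*v^3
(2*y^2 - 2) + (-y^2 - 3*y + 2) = y^2 - 3*y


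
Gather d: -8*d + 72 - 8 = 64 - 8*d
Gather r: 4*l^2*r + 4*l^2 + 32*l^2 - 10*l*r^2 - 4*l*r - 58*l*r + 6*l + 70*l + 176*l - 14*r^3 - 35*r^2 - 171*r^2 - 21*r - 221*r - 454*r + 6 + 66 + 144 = 36*l^2 + 252*l - 14*r^3 + r^2*(-10*l - 206) + r*(4*l^2 - 62*l - 696) + 216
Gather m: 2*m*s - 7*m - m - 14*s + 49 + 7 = m*(2*s - 8) - 14*s + 56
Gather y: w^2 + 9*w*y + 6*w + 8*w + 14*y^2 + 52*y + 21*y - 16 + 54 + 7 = w^2 + 14*w + 14*y^2 + y*(9*w + 73) + 45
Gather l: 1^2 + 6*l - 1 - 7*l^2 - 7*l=-7*l^2 - l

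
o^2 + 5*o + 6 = (o + 2)*(o + 3)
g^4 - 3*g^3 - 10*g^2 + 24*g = g*(g - 4)*(g - 2)*(g + 3)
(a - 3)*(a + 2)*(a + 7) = a^3 + 6*a^2 - 13*a - 42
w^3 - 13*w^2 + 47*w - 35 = (w - 7)*(w - 5)*(w - 1)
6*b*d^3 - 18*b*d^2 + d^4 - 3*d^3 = d^2*(6*b + d)*(d - 3)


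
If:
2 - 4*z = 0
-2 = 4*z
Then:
No Solution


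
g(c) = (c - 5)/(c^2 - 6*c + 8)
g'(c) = (6 - 2*c)*(c - 5)/(c^2 - 6*c + 8)^2 + 1/(c^2 - 6*c + 8)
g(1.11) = -1.51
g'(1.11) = -1.83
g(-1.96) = -0.29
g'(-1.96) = -0.08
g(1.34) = -2.08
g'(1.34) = -3.37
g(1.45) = -2.53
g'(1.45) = -4.88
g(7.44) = 0.13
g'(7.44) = -0.01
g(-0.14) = -0.58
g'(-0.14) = -0.30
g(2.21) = 7.42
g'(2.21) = -33.86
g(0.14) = -0.68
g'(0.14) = -0.40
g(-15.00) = -0.06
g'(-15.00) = 0.00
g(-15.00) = -0.06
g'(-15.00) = 0.00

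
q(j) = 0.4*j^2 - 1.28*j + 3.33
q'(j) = 0.8*j - 1.28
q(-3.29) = 11.87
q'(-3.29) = -3.91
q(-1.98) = 7.43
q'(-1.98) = -2.86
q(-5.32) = 21.46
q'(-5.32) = -5.54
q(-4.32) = 16.32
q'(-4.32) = -4.74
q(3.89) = 4.40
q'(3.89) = 1.83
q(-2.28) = 8.33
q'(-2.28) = -3.10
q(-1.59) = 6.38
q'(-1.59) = -2.55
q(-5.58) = 22.93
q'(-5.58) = -5.74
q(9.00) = 24.21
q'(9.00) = 5.92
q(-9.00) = 47.25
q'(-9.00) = -8.48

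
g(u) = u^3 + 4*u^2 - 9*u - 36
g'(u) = 3*u^2 + 8*u - 9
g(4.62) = 106.41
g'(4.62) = 91.99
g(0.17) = -37.41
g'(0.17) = -7.55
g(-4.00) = 0.00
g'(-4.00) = 7.00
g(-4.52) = -5.94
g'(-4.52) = 16.13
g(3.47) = 22.72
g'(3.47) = 54.88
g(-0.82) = -26.48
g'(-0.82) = -13.54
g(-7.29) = -145.23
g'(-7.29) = 92.11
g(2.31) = -23.12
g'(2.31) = 25.49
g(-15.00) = -2376.00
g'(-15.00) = 546.00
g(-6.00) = -54.00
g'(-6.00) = 51.00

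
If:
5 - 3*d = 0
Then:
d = 5/3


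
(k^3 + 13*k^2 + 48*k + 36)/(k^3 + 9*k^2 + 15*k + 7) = (k^2 + 12*k + 36)/(k^2 + 8*k + 7)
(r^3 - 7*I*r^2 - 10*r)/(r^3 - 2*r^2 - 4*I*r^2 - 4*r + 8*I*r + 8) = r*(r - 5*I)/(r^2 - 2*r*(1 + I) + 4*I)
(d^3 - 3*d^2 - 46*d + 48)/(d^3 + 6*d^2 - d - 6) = (d - 8)/(d + 1)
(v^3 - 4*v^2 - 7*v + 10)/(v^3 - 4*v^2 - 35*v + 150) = (v^2 + v - 2)/(v^2 + v - 30)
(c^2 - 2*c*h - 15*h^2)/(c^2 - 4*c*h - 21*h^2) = (c - 5*h)/(c - 7*h)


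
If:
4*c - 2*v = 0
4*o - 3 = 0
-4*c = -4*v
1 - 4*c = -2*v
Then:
No Solution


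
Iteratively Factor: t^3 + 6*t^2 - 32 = (t + 4)*(t^2 + 2*t - 8) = (t - 2)*(t + 4)*(t + 4)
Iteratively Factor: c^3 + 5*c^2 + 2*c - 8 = (c + 2)*(c^2 + 3*c - 4) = (c - 1)*(c + 2)*(c + 4)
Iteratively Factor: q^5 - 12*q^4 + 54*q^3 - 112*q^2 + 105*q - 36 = (q - 4)*(q^4 - 8*q^3 + 22*q^2 - 24*q + 9) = (q - 4)*(q - 3)*(q^3 - 5*q^2 + 7*q - 3) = (q - 4)*(q - 3)*(q - 1)*(q^2 - 4*q + 3) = (q - 4)*(q - 3)^2*(q - 1)*(q - 1)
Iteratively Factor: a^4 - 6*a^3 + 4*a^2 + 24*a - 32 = (a + 2)*(a^3 - 8*a^2 + 20*a - 16) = (a - 4)*(a + 2)*(a^2 - 4*a + 4) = (a - 4)*(a - 2)*(a + 2)*(a - 2)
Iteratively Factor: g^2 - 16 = (g - 4)*(g + 4)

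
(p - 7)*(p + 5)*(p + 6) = p^3 + 4*p^2 - 47*p - 210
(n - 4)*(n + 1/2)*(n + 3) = n^3 - n^2/2 - 25*n/2 - 6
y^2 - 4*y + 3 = (y - 3)*(y - 1)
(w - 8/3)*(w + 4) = w^2 + 4*w/3 - 32/3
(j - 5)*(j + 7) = j^2 + 2*j - 35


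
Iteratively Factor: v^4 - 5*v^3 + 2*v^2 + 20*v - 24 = (v - 2)*(v^3 - 3*v^2 - 4*v + 12) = (v - 3)*(v - 2)*(v^2 - 4) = (v - 3)*(v - 2)*(v + 2)*(v - 2)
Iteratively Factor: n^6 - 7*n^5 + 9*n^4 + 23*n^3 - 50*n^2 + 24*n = (n - 3)*(n^5 - 4*n^4 - 3*n^3 + 14*n^2 - 8*n) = (n - 3)*(n - 1)*(n^4 - 3*n^3 - 6*n^2 + 8*n) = (n - 3)*(n - 1)^2*(n^3 - 2*n^2 - 8*n) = n*(n - 3)*(n - 1)^2*(n^2 - 2*n - 8) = n*(n - 4)*(n - 3)*(n - 1)^2*(n + 2)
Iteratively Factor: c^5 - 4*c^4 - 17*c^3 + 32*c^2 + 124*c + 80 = (c - 4)*(c^4 - 17*c^2 - 36*c - 20) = (c - 4)*(c + 2)*(c^3 - 2*c^2 - 13*c - 10) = (c - 4)*(c + 1)*(c + 2)*(c^2 - 3*c - 10) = (c - 5)*(c - 4)*(c + 1)*(c + 2)*(c + 2)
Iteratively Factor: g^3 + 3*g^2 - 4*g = (g)*(g^2 + 3*g - 4) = g*(g - 1)*(g + 4)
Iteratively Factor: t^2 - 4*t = (t)*(t - 4)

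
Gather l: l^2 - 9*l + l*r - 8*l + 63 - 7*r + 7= l^2 + l*(r - 17) - 7*r + 70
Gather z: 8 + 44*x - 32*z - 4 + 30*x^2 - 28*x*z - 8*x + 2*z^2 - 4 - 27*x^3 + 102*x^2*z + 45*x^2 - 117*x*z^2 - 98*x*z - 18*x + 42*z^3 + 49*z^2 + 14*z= -27*x^3 + 75*x^2 + 18*x + 42*z^3 + z^2*(51 - 117*x) + z*(102*x^2 - 126*x - 18)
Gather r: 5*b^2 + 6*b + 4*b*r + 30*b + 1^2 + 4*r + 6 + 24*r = 5*b^2 + 36*b + r*(4*b + 28) + 7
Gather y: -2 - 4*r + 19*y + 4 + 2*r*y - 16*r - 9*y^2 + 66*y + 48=-20*r - 9*y^2 + y*(2*r + 85) + 50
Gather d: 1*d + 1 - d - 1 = 0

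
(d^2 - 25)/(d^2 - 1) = (d^2 - 25)/(d^2 - 1)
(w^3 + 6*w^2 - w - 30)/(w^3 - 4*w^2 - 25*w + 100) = (w^2 + w - 6)/(w^2 - 9*w + 20)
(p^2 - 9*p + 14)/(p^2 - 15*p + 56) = (p - 2)/(p - 8)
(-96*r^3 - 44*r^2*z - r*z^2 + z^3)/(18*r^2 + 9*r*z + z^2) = (-32*r^2 - 4*r*z + z^2)/(6*r + z)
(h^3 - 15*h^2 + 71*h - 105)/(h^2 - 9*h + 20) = (h^2 - 10*h + 21)/(h - 4)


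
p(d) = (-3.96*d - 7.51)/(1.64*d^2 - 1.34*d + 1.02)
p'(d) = (1.34 - 3.28*d)*(-3.96*d - 7.51)/(1.64*d^2 - 1.34*d + 1.02)^2 - 3.96/(1.64*d^2 - 1.34*d + 1.02)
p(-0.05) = -6.70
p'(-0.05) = -12.87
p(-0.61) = -2.08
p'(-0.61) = -4.46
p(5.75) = -0.64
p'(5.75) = 0.15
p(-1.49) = -0.24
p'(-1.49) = -0.82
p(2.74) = -1.90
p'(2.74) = 1.09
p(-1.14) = -0.64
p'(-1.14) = -1.54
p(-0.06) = -6.57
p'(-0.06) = -12.71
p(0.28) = -11.14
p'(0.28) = -11.20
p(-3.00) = 0.22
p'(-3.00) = -0.08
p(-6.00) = 0.24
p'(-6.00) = 0.02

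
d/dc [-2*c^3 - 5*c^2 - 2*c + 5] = -6*c^2 - 10*c - 2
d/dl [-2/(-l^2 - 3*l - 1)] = 2*(-2*l - 3)/(l^2 + 3*l + 1)^2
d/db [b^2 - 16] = 2*b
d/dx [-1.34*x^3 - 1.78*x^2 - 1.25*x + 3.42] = -4.02*x^2 - 3.56*x - 1.25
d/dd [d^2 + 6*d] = 2*d + 6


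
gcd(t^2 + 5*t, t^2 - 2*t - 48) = 1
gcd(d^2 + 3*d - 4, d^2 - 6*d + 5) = d - 1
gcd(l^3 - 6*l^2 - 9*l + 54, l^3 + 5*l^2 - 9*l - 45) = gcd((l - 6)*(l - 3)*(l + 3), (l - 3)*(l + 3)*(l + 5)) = l^2 - 9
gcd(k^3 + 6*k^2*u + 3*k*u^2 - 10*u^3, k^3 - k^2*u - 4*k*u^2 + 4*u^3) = -k^2 - k*u + 2*u^2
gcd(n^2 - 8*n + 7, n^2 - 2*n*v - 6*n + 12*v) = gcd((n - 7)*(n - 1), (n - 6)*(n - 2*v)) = 1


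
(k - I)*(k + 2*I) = k^2 + I*k + 2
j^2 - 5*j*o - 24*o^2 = (j - 8*o)*(j + 3*o)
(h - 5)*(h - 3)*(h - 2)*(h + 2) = h^4 - 8*h^3 + 11*h^2 + 32*h - 60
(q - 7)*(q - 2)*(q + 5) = q^3 - 4*q^2 - 31*q + 70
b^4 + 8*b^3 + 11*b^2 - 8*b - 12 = (b - 1)*(b + 1)*(b + 2)*(b + 6)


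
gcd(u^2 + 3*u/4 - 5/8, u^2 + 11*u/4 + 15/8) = u + 5/4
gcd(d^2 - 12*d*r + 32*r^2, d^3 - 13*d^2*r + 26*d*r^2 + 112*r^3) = -d + 8*r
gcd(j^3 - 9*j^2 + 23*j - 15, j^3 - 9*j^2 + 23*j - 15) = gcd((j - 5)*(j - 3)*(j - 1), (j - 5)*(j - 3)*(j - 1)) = j^3 - 9*j^2 + 23*j - 15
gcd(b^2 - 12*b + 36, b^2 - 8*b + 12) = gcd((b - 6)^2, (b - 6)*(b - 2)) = b - 6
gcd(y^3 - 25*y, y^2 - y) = y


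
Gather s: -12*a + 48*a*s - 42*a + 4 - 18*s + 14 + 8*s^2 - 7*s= -54*a + 8*s^2 + s*(48*a - 25) + 18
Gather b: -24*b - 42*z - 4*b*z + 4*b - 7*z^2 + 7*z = b*(-4*z - 20) - 7*z^2 - 35*z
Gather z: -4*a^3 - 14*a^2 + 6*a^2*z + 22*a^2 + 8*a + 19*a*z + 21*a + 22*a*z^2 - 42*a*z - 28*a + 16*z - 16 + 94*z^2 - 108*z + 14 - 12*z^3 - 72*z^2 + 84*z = -4*a^3 + 8*a^2 + a - 12*z^3 + z^2*(22*a + 22) + z*(6*a^2 - 23*a - 8) - 2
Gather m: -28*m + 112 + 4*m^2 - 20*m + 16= 4*m^2 - 48*m + 128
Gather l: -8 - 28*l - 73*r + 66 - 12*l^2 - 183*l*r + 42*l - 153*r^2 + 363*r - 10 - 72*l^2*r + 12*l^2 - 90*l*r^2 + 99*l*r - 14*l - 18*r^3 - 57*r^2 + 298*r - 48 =-72*l^2*r + l*(-90*r^2 - 84*r) - 18*r^3 - 210*r^2 + 588*r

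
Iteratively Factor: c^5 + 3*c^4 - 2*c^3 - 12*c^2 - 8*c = (c)*(c^4 + 3*c^3 - 2*c^2 - 12*c - 8) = c*(c + 1)*(c^3 + 2*c^2 - 4*c - 8) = c*(c + 1)*(c + 2)*(c^2 - 4) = c*(c + 1)*(c + 2)^2*(c - 2)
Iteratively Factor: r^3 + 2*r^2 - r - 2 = (r - 1)*(r^2 + 3*r + 2) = (r - 1)*(r + 2)*(r + 1)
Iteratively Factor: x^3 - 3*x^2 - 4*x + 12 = (x - 2)*(x^2 - x - 6) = (x - 2)*(x + 2)*(x - 3)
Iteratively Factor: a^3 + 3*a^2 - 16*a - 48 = (a - 4)*(a^2 + 7*a + 12) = (a - 4)*(a + 4)*(a + 3)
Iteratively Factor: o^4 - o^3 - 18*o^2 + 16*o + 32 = (o - 2)*(o^3 + o^2 - 16*o - 16) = (o - 4)*(o - 2)*(o^2 + 5*o + 4) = (o - 4)*(o - 2)*(o + 1)*(o + 4)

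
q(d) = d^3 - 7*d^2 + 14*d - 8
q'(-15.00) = 899.00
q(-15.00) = -5168.00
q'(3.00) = -1.00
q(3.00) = -2.00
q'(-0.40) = 20.08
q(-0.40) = -14.78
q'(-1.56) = 43.14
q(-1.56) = -50.67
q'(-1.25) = 36.19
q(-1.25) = -38.39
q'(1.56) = -0.54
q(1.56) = 0.60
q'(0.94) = 3.49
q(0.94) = -0.19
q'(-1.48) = 41.29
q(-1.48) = -47.29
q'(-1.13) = 33.65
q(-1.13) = -34.20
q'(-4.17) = 124.55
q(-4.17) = -260.61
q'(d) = 3*d^2 - 14*d + 14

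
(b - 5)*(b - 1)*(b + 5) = b^3 - b^2 - 25*b + 25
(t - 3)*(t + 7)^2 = t^3 + 11*t^2 + 7*t - 147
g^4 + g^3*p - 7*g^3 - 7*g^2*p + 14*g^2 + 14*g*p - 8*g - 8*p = (g - 4)*(g - 2)*(g - 1)*(g + p)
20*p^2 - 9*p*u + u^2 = (-5*p + u)*(-4*p + u)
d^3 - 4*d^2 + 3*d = d*(d - 3)*(d - 1)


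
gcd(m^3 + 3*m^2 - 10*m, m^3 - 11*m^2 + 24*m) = m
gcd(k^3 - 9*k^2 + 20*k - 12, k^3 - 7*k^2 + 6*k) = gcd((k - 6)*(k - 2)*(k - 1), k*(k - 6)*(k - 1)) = k^2 - 7*k + 6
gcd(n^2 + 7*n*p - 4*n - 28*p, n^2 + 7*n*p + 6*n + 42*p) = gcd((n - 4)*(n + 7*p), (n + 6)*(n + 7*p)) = n + 7*p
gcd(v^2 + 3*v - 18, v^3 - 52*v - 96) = v + 6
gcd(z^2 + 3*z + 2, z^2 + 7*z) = 1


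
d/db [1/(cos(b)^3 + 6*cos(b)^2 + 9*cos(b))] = 3*(sin(b)/cos(b)^2 + tan(b))/(cos(b) + 3)^3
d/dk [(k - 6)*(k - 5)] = 2*k - 11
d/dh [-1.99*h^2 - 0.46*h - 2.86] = -3.98*h - 0.46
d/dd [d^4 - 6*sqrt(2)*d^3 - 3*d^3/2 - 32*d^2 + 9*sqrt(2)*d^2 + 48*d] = 4*d^3 - 18*sqrt(2)*d^2 - 9*d^2/2 - 64*d + 18*sqrt(2)*d + 48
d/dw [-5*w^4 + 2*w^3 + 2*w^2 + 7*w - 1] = -20*w^3 + 6*w^2 + 4*w + 7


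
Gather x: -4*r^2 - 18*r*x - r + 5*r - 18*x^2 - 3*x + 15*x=-4*r^2 + 4*r - 18*x^2 + x*(12 - 18*r)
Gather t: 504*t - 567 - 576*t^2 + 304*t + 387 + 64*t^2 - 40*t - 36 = -512*t^2 + 768*t - 216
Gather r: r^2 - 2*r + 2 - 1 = r^2 - 2*r + 1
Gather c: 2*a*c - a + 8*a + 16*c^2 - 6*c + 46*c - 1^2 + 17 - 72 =7*a + 16*c^2 + c*(2*a + 40) - 56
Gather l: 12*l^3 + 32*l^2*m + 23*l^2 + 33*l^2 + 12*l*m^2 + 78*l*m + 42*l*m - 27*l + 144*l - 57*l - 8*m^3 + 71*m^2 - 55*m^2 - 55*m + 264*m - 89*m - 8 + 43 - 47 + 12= 12*l^3 + l^2*(32*m + 56) + l*(12*m^2 + 120*m + 60) - 8*m^3 + 16*m^2 + 120*m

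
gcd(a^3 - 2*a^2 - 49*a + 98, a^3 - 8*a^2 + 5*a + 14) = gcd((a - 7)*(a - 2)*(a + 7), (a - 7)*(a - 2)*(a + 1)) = a^2 - 9*a + 14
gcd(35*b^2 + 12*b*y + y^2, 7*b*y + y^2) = 7*b + y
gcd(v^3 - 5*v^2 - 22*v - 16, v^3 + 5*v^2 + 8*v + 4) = v^2 + 3*v + 2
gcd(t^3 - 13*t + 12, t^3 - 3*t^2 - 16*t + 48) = t^2 + t - 12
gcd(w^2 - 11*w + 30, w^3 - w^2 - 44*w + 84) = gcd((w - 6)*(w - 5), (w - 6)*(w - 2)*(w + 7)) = w - 6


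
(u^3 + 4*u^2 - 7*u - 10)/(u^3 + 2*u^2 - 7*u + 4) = (u^3 + 4*u^2 - 7*u - 10)/(u^3 + 2*u^2 - 7*u + 4)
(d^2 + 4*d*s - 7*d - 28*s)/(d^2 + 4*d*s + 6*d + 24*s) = (d - 7)/(d + 6)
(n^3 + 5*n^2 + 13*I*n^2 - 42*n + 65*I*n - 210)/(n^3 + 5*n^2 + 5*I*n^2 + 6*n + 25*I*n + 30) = (n + 7*I)/(n - I)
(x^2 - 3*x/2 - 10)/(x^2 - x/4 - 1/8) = 4*(-2*x^2 + 3*x + 20)/(-8*x^2 + 2*x + 1)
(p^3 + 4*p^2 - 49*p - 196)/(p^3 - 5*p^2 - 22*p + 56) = (p + 7)/(p - 2)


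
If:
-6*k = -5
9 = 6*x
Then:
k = 5/6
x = 3/2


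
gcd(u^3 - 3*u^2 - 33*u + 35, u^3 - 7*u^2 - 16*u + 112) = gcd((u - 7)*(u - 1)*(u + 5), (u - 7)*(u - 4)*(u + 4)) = u - 7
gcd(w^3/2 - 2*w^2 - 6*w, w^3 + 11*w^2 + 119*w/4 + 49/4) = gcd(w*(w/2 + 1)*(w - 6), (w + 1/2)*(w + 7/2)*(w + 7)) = 1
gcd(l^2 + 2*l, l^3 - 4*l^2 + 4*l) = l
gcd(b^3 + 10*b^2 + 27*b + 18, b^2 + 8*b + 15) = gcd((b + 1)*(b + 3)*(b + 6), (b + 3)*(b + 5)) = b + 3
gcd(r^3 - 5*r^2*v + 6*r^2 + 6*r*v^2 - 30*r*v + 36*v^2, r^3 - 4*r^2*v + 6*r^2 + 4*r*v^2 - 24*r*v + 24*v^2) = r^2 - 2*r*v + 6*r - 12*v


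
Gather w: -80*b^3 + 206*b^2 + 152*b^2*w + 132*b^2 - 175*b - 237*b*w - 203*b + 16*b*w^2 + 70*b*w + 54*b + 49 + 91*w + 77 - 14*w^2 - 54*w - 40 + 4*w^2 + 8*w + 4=-80*b^3 + 338*b^2 - 324*b + w^2*(16*b - 10) + w*(152*b^2 - 167*b + 45) + 90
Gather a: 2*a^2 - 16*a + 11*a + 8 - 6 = 2*a^2 - 5*a + 2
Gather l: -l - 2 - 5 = -l - 7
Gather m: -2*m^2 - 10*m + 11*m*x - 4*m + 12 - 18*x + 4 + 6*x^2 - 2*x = -2*m^2 + m*(11*x - 14) + 6*x^2 - 20*x + 16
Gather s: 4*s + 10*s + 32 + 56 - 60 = 14*s + 28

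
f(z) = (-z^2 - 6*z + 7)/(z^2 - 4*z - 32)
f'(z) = (4 - 2*z)*(-z^2 - 6*z + 7)/(z^2 - 4*z - 32)^2 + (-2*z - 6)/(z^2 - 4*z - 32)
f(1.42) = 0.10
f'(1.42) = 0.24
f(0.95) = -0.01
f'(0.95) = 0.23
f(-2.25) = -0.86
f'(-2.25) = 0.49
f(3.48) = 0.77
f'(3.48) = 0.45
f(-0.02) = -0.22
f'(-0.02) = 0.21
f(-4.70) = 1.47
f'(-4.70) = 2.61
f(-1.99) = -0.75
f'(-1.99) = 0.40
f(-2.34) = -0.91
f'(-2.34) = 0.54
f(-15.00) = -0.51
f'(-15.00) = 0.03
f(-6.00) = 0.25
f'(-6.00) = 0.36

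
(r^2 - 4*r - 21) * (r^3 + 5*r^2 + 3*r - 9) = r^5 + r^4 - 38*r^3 - 126*r^2 - 27*r + 189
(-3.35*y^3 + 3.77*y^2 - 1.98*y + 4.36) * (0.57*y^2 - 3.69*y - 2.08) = -1.9095*y^5 + 14.5104*y^4 - 8.0719*y^3 + 1.9498*y^2 - 11.97*y - 9.0688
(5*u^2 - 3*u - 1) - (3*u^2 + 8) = 2*u^2 - 3*u - 9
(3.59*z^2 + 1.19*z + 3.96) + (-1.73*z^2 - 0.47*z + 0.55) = 1.86*z^2 + 0.72*z + 4.51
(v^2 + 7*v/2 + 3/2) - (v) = v^2 + 5*v/2 + 3/2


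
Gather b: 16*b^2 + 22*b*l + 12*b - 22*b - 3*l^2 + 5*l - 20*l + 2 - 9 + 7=16*b^2 + b*(22*l - 10) - 3*l^2 - 15*l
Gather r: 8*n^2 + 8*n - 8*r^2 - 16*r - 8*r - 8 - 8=8*n^2 + 8*n - 8*r^2 - 24*r - 16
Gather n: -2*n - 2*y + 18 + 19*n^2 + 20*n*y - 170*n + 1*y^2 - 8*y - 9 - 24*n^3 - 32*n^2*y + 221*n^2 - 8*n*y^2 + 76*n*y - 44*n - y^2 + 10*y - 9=-24*n^3 + n^2*(240 - 32*y) + n*(-8*y^2 + 96*y - 216)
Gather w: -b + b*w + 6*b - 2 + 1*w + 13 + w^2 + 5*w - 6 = 5*b + w^2 + w*(b + 6) + 5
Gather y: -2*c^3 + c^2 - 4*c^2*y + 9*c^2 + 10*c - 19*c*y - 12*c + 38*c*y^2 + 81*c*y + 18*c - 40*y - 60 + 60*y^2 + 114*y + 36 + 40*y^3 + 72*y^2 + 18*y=-2*c^3 + 10*c^2 + 16*c + 40*y^3 + y^2*(38*c + 132) + y*(-4*c^2 + 62*c + 92) - 24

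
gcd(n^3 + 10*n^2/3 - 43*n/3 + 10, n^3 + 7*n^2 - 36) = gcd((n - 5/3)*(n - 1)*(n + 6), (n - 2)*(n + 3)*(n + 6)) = n + 6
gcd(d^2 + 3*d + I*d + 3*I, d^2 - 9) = d + 3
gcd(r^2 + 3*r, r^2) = r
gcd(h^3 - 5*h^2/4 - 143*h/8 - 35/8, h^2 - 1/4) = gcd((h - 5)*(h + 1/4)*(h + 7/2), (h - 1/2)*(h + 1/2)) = 1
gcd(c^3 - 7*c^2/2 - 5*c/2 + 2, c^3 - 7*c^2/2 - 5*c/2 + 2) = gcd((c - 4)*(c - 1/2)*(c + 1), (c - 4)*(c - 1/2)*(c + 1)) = c^3 - 7*c^2/2 - 5*c/2 + 2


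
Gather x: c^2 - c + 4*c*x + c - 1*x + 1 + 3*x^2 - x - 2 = c^2 + 3*x^2 + x*(4*c - 2) - 1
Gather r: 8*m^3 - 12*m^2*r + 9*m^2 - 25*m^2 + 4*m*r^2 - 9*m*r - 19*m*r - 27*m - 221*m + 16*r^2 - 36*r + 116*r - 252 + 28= 8*m^3 - 16*m^2 - 248*m + r^2*(4*m + 16) + r*(-12*m^2 - 28*m + 80) - 224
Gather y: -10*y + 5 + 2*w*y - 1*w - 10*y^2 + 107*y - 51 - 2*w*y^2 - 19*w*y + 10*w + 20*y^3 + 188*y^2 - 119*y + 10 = 9*w + 20*y^3 + y^2*(178 - 2*w) + y*(-17*w - 22) - 36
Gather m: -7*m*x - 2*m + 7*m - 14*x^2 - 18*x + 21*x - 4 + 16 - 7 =m*(5 - 7*x) - 14*x^2 + 3*x + 5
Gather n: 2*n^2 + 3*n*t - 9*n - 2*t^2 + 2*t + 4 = 2*n^2 + n*(3*t - 9) - 2*t^2 + 2*t + 4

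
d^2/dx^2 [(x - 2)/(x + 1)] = -6/(x + 1)^3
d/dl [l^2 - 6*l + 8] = 2*l - 6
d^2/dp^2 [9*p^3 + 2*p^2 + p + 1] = 54*p + 4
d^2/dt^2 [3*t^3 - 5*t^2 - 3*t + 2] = 18*t - 10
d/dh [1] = 0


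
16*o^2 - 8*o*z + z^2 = (-4*o + z)^2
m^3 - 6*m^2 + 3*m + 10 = (m - 5)*(m - 2)*(m + 1)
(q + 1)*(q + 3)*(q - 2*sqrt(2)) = q^3 - 2*sqrt(2)*q^2 + 4*q^2 - 8*sqrt(2)*q + 3*q - 6*sqrt(2)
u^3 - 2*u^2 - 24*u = u*(u - 6)*(u + 4)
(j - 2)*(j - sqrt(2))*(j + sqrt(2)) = j^3 - 2*j^2 - 2*j + 4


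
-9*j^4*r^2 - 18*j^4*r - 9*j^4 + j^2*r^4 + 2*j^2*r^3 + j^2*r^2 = (-3*j + r)*(3*j + r)*(j*r + j)^2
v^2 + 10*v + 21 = (v + 3)*(v + 7)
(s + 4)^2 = s^2 + 8*s + 16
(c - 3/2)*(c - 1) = c^2 - 5*c/2 + 3/2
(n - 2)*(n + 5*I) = n^2 - 2*n + 5*I*n - 10*I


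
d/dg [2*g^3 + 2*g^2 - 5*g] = 6*g^2 + 4*g - 5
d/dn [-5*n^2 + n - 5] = 1 - 10*n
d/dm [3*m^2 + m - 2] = 6*m + 1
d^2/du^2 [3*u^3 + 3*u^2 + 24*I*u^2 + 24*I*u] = 18*u + 6 + 48*I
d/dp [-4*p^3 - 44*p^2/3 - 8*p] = -12*p^2 - 88*p/3 - 8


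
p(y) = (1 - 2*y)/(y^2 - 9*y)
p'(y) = (1 - 2*y)*(9 - 2*y)/(y^2 - 9*y)^2 - 2/(y^2 - 9*y)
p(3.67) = 0.32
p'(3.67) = 0.07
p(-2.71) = 0.20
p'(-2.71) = 0.03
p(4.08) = 0.36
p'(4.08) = 0.08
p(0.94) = 0.12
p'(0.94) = 0.15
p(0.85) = 0.10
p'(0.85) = 0.18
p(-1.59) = 0.25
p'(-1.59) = 0.06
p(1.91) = 0.21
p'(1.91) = 0.07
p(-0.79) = 0.33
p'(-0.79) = 0.20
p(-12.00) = 0.10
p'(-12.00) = 0.01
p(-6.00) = 0.14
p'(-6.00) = 0.01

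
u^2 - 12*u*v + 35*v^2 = (u - 7*v)*(u - 5*v)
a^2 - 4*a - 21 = (a - 7)*(a + 3)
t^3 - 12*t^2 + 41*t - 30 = (t - 6)*(t - 5)*(t - 1)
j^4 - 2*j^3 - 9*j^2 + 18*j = j*(j - 3)*(j - 2)*(j + 3)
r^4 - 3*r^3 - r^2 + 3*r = r*(r - 3)*(r - 1)*(r + 1)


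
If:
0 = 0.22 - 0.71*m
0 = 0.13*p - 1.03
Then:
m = 0.31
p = 7.92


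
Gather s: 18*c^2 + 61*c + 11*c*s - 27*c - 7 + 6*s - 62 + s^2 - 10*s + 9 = 18*c^2 + 34*c + s^2 + s*(11*c - 4) - 60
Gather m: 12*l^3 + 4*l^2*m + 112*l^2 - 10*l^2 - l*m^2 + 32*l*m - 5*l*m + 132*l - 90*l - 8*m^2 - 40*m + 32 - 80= 12*l^3 + 102*l^2 + 42*l + m^2*(-l - 8) + m*(4*l^2 + 27*l - 40) - 48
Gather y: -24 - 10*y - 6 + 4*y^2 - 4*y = 4*y^2 - 14*y - 30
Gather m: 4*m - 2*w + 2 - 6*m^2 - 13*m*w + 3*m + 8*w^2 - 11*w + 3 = -6*m^2 + m*(7 - 13*w) + 8*w^2 - 13*w + 5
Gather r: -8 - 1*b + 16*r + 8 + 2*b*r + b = r*(2*b + 16)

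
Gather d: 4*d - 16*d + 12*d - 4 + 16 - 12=0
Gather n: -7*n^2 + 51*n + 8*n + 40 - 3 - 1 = -7*n^2 + 59*n + 36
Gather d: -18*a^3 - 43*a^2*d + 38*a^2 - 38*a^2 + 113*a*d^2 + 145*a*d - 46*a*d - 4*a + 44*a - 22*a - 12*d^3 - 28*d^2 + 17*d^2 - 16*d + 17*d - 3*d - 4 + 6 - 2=-18*a^3 + 18*a - 12*d^3 + d^2*(113*a - 11) + d*(-43*a^2 + 99*a - 2)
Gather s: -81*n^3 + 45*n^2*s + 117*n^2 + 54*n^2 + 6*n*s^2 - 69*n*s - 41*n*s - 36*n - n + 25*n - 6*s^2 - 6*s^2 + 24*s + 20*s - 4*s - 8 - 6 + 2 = -81*n^3 + 171*n^2 - 12*n + s^2*(6*n - 12) + s*(45*n^2 - 110*n + 40) - 12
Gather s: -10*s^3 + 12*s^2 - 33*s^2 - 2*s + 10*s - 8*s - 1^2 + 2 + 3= -10*s^3 - 21*s^2 + 4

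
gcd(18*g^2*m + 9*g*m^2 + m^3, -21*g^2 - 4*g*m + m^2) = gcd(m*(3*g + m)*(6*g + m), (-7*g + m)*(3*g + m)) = 3*g + m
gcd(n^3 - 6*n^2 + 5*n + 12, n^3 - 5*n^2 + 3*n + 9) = n^2 - 2*n - 3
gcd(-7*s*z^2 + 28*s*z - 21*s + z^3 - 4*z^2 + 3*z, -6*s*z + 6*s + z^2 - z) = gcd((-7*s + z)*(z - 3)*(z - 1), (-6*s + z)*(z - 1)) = z - 1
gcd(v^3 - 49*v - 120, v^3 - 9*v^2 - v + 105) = v + 3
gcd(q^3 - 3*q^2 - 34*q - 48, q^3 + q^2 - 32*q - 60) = q + 2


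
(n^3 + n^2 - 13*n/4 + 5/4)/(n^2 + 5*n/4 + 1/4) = (4*n^3 + 4*n^2 - 13*n + 5)/(4*n^2 + 5*n + 1)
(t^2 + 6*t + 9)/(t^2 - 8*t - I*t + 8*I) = (t^2 + 6*t + 9)/(t^2 - 8*t - I*t + 8*I)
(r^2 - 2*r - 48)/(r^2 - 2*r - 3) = (-r^2 + 2*r + 48)/(-r^2 + 2*r + 3)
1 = 1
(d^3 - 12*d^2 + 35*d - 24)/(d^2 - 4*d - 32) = (d^2 - 4*d + 3)/(d + 4)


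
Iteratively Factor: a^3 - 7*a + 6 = (a + 3)*(a^2 - 3*a + 2) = (a - 2)*(a + 3)*(a - 1)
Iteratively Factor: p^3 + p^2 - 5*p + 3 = (p + 3)*(p^2 - 2*p + 1) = (p - 1)*(p + 3)*(p - 1)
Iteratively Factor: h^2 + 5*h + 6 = (h + 2)*(h + 3)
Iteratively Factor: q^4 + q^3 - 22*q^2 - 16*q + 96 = (q + 3)*(q^3 - 2*q^2 - 16*q + 32) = (q - 4)*(q + 3)*(q^2 + 2*q - 8) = (q - 4)*(q - 2)*(q + 3)*(q + 4)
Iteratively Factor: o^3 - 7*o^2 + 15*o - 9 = (o - 1)*(o^2 - 6*o + 9) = (o - 3)*(o - 1)*(o - 3)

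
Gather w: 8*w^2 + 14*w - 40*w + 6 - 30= 8*w^2 - 26*w - 24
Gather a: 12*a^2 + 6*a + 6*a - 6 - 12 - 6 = 12*a^2 + 12*a - 24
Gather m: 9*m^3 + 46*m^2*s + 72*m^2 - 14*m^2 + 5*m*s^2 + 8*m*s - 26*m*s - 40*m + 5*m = 9*m^3 + m^2*(46*s + 58) + m*(5*s^2 - 18*s - 35)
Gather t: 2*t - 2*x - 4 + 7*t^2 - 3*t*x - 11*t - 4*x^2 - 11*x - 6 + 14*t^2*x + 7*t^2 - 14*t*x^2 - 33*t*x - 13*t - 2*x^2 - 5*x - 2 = t^2*(14*x + 14) + t*(-14*x^2 - 36*x - 22) - 6*x^2 - 18*x - 12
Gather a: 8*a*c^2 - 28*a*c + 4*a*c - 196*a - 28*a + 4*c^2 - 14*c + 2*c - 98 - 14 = a*(8*c^2 - 24*c - 224) + 4*c^2 - 12*c - 112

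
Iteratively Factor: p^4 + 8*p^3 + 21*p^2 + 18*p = (p + 3)*(p^3 + 5*p^2 + 6*p) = p*(p + 3)*(p^2 + 5*p + 6) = p*(p + 3)^2*(p + 2)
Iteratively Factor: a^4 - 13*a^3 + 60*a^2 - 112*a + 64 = (a - 4)*(a^3 - 9*a^2 + 24*a - 16) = (a - 4)^2*(a^2 - 5*a + 4) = (a - 4)^3*(a - 1)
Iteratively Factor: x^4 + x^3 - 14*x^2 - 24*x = (x - 4)*(x^3 + 5*x^2 + 6*x) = x*(x - 4)*(x^2 + 5*x + 6) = x*(x - 4)*(x + 2)*(x + 3)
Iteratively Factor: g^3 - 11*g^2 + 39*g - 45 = (g - 5)*(g^2 - 6*g + 9) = (g - 5)*(g - 3)*(g - 3)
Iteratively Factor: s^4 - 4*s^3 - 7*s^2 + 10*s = (s - 1)*(s^3 - 3*s^2 - 10*s) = (s - 1)*(s + 2)*(s^2 - 5*s) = s*(s - 1)*(s + 2)*(s - 5)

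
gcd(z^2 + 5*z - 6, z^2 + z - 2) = z - 1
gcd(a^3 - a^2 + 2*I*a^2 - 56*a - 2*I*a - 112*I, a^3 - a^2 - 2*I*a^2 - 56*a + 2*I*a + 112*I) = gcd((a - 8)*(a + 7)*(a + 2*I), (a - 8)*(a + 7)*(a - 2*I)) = a^2 - a - 56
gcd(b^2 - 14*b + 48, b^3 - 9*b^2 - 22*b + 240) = b^2 - 14*b + 48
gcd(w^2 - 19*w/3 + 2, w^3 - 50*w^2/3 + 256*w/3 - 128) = w - 6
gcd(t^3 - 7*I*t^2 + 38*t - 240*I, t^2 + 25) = t - 5*I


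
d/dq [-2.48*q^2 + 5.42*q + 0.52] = 5.42 - 4.96*q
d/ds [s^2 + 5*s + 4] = 2*s + 5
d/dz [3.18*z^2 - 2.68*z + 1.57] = 6.36*z - 2.68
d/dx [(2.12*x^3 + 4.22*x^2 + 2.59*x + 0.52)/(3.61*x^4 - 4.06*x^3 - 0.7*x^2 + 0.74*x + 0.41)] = (-7.6532*x^6 - 30.4684*x^5 - 12.4005*x^4 + 16.6596*x^3 + 13.877*x^2 + 4.1884*x + 0.6771)/(13.0321*x^8 - 29.3132*x^7 + 11.4296*x^6 + 11.0268*x^5 - 2.5586*x^4 - 4.3652*x^3 - 0.0264*x^2 + 0.6068*x + 0.1681)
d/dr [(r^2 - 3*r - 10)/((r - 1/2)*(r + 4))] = 2*(13*r^2 + 32*r + 82)/(4*r^4 + 28*r^3 + 33*r^2 - 56*r + 16)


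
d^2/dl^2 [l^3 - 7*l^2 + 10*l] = 6*l - 14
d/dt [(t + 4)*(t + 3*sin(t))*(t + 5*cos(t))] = -(t + 4)*(t + 3*sin(t))*(5*sin(t) - 1) + (t + 4)*(t + 5*cos(t))*(3*cos(t) + 1) + (t + 3*sin(t))*(t + 5*cos(t))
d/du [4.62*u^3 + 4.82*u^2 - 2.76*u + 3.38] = 13.86*u^2 + 9.64*u - 2.76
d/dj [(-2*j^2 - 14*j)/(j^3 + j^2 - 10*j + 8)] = 2*(j^4 + 14*j^3 + 17*j^2 - 16*j - 56)/(j^6 + 2*j^5 - 19*j^4 - 4*j^3 + 116*j^2 - 160*j + 64)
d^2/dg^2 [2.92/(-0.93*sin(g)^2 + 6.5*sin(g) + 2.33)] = (-10.102032*sin(g)^4 + 52.9542*sin(g)^3 - 133.526344*sin(g)^2 - 61.685*sin(g) + 259.394696)/(-0.93*sin(g)^2 + 6.5*sin(g) + 2.33)^3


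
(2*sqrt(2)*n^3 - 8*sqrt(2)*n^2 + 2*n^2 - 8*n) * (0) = 0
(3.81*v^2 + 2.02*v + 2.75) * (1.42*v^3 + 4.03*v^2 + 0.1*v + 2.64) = 5.4102*v^5 + 18.2227*v^4 + 12.4266*v^3 + 21.3429*v^2 + 5.6078*v + 7.26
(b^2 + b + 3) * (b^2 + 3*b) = b^4 + 4*b^3 + 6*b^2 + 9*b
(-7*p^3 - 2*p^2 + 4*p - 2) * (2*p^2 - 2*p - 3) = -14*p^5 + 10*p^4 + 33*p^3 - 6*p^2 - 8*p + 6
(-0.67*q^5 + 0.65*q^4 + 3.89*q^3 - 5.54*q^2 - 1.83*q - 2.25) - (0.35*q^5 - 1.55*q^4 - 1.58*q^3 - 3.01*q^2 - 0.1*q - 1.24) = -1.02*q^5 + 2.2*q^4 + 5.47*q^3 - 2.53*q^2 - 1.73*q - 1.01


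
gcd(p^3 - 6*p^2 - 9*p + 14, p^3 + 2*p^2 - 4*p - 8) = p + 2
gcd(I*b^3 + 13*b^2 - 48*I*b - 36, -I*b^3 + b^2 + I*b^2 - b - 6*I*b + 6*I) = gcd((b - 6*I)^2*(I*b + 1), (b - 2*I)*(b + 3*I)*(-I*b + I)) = 1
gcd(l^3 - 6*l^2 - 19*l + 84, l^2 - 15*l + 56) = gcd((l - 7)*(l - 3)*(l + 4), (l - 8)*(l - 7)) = l - 7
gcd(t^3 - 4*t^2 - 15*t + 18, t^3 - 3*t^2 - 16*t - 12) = t - 6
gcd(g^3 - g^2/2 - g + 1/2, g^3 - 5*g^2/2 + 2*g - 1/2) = g^2 - 3*g/2 + 1/2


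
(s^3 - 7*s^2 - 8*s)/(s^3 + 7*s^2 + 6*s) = (s - 8)/(s + 6)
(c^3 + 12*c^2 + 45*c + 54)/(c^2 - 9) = (c^2 + 9*c + 18)/(c - 3)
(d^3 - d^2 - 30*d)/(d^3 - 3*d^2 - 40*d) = (d - 6)/(d - 8)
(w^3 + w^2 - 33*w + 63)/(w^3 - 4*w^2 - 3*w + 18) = (w + 7)/(w + 2)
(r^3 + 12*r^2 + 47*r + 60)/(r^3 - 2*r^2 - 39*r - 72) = (r^2 + 9*r + 20)/(r^2 - 5*r - 24)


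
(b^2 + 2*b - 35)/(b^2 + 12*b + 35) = (b - 5)/(b + 5)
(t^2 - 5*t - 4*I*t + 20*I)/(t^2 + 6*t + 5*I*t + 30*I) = (t^2 - t*(5 + 4*I) + 20*I)/(t^2 + t*(6 + 5*I) + 30*I)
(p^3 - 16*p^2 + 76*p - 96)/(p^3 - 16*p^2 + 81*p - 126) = (p^2 - 10*p + 16)/(p^2 - 10*p + 21)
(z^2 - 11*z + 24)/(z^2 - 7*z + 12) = (z - 8)/(z - 4)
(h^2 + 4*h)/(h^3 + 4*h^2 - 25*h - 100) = h/(h^2 - 25)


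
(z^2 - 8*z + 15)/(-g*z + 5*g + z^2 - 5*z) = (z - 3)/(-g + z)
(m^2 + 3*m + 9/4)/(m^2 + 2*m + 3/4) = (2*m + 3)/(2*m + 1)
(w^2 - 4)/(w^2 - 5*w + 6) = (w + 2)/(w - 3)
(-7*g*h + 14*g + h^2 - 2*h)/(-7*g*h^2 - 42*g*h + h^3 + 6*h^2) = (h - 2)/(h*(h + 6))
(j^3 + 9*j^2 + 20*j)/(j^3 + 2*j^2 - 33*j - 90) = j*(j + 4)/(j^2 - 3*j - 18)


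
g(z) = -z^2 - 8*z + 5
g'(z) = -2*z - 8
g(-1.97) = 16.88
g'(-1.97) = -4.06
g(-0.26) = 7.01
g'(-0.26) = -7.48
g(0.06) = 4.52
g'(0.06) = -8.12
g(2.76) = -24.70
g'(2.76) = -13.52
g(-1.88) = 16.51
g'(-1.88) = -4.24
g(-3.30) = 20.51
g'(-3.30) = -1.40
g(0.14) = 3.86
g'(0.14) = -8.28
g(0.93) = -3.30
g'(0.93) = -9.86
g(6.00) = -79.00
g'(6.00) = -20.00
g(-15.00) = -100.00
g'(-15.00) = 22.00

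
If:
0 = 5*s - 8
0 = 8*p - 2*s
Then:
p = 2/5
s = 8/5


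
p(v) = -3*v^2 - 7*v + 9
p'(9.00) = -61.00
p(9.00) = -297.00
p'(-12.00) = 65.00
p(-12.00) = -339.00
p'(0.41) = -9.46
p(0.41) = 5.63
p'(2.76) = -23.56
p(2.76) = -33.17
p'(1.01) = -13.06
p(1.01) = -1.13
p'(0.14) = -7.84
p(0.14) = 7.96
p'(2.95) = -24.70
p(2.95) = -37.76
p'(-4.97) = 22.82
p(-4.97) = -30.31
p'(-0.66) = -3.04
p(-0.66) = 12.31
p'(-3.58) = 14.48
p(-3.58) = -4.39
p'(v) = -6*v - 7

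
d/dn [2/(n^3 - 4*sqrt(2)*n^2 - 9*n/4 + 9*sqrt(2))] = 8*(-12*n^2 + 32*sqrt(2)*n + 9)/(4*n^3 - 16*sqrt(2)*n^2 - 9*n + 36*sqrt(2))^2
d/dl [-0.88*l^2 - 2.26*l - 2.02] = -1.76*l - 2.26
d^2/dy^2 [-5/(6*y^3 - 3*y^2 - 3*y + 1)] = 30*((6*y - 1)*(6*y^3 - 3*y^2 - 3*y + 1) - 3*(-6*y^2 + 2*y + 1)^2)/(6*y^3 - 3*y^2 - 3*y + 1)^3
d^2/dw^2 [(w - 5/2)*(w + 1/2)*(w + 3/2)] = 6*w - 1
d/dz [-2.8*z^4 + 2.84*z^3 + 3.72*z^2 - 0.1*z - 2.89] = -11.2*z^3 + 8.52*z^2 + 7.44*z - 0.1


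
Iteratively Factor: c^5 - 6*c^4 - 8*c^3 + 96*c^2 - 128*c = (c - 4)*(c^4 - 2*c^3 - 16*c^2 + 32*c) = (c - 4)*(c + 4)*(c^3 - 6*c^2 + 8*c) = (c - 4)^2*(c + 4)*(c^2 - 2*c) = (c - 4)^2*(c - 2)*(c + 4)*(c)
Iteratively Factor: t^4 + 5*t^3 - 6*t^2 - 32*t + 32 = (t + 4)*(t^3 + t^2 - 10*t + 8) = (t + 4)^2*(t^2 - 3*t + 2) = (t - 2)*(t + 4)^2*(t - 1)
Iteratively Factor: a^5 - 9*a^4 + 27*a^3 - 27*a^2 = (a - 3)*(a^4 - 6*a^3 + 9*a^2) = a*(a - 3)*(a^3 - 6*a^2 + 9*a) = a*(a - 3)^2*(a^2 - 3*a) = a^2*(a - 3)^2*(a - 3)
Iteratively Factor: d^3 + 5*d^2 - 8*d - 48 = (d + 4)*(d^2 + d - 12) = (d + 4)^2*(d - 3)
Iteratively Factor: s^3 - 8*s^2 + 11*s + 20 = (s - 5)*(s^2 - 3*s - 4) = (s - 5)*(s - 4)*(s + 1)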